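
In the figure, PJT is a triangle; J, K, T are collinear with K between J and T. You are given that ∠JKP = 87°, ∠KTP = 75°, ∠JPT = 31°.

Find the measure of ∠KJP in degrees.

1. ∠JTP = 75°  [K on ray TJ]
2. ∠PJT = 74°  [△PJT]
3. ∠KJP = 74°  [K on ray JT]

∠KJP = 74°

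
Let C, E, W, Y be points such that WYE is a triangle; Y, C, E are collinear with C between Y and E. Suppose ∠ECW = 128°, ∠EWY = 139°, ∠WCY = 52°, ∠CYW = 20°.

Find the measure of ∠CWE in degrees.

1. ∠EYW = 20°  [C on ray YE]
2. ∠WEY = 21°  [△WYE]
3. ∠CEW = 21°  [C on ray EY]
4. ∠CWE = 31°  [△WCE]

∠CWE = 31°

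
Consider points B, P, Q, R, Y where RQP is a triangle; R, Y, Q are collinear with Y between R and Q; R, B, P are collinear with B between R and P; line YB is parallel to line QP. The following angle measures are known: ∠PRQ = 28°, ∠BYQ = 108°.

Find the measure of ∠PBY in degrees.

1. ∠BRY = 28°  [Y on RQ, B on RP]
2. ∠BYR = 72°  [linear pair at Y on RQ]
3. ∠RBY = 80°  [△RYB]
4. ∠PBY = 100°  [linear pair at B on RP]

∠PBY = 100°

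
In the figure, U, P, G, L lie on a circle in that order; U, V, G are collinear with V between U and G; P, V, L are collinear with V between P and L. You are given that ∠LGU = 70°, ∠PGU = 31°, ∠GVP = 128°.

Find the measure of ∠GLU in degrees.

1. ∠PLU = 31°  [same arc UP]
2. ∠LVU = 128°  [vertical angles at V]
3. ∠GUL = 21°  [△UVL]
4. ∠GLU = 89°  [△UGL]

∠GLU = 89°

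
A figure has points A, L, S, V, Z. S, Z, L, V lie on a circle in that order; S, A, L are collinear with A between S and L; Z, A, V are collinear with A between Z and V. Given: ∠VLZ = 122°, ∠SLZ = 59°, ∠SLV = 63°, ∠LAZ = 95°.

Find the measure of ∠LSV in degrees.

1. ∠SVZ = 59°  [same arc SZ]
2. ∠SAV = 95°  [vertical angles at A]
3. ∠LSV = 26°  [△SAV]

∠LSV = 26°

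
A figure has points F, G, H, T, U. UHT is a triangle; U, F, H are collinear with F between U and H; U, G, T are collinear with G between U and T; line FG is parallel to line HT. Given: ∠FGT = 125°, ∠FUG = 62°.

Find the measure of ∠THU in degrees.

1. ∠FGU = 55°  [linear pair at G on UT]
2. ∠GFU = 63°  [△UFG]
3. ∠THU = 63°  [FG∥HT, corresponding at F]

∠THU = 63°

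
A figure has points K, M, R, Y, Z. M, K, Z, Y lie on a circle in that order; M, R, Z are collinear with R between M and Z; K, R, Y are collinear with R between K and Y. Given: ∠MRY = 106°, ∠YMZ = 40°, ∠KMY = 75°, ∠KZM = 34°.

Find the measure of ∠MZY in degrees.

1. ∠KYM = 34°  [△MRY]
2. ∠MKY = 71°  [△MKY]
3. ∠MZY = 71°  [same arc MY]

∠MZY = 71°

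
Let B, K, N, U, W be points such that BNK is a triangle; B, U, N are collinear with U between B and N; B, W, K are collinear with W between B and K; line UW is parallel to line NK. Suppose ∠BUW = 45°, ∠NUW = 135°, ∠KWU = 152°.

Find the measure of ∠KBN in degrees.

∠KBN = 107°

1. ∠BWU = 28°  [linear pair at W on BK]
2. ∠UBW = 107°  [△BUW]
3. ∠KBN = 107°  [U on BN, W on BK]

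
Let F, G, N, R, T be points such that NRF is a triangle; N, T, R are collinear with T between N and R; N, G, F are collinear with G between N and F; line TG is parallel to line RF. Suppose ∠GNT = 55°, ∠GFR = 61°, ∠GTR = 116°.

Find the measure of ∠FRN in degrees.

∠FRN = 64°

1. ∠FNR = 55°  [T on NR, G on NF]
2. ∠NFR = 61°  [G on ray FN]
3. ∠FRN = 64°  [△NRF]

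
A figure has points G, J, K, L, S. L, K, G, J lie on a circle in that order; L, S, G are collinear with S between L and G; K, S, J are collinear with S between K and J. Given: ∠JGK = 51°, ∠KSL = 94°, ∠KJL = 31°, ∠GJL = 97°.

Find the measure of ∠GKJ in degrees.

∠GKJ = 63°

1. ∠GSK = 86°  [linear pair at S on LG]
2. ∠KGL = 31°  [same arc LK]
3. ∠GKJ = 63°  [△KSG]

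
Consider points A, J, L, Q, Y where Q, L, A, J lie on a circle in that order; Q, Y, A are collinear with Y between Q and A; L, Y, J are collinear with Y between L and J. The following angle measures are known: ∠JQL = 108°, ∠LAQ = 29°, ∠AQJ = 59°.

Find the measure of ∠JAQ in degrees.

∠JAQ = 43°

1. ∠JAL = 72°  [cyclic QLAJ, opposite ∠Q+∠A]
2. ∠LJQ = 29°  [same arc QL]
3. ∠ALJ = 59°  [same arc AJ]
4. ∠JYQ = 92°  [△QYJ]
5. ∠AJL = 49°  [△LAJ]
6. ∠AYJ = 88°  [linear pair at Y on QA]
7. ∠JAQ = 43°  [△AYJ]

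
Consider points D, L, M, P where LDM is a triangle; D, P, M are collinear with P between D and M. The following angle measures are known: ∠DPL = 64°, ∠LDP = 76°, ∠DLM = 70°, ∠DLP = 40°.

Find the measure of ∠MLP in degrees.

∠MLP = 30°

1. ∠LPM = 116°  [linear pair at P on DM]
2. ∠LDM = 76°  [P on ray DM]
3. ∠DML = 34°  [△LDM]
4. ∠LMP = 34°  [P on ray MD]
5. ∠MLP = 30°  [△LPM]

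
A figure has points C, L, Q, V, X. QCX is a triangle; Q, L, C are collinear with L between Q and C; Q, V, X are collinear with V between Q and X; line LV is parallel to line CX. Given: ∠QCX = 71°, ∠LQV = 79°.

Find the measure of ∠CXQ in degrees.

1. ∠QLV = 71°  [LV∥CX, corresponding at L]
2. ∠LVQ = 30°  [△QLV]
3. ∠CXQ = 30°  [LV∥CX, corresponding at V]

∠CXQ = 30°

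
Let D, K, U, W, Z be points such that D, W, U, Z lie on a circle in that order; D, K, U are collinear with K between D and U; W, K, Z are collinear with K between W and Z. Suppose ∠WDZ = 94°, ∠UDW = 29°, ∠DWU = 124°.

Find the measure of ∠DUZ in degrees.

∠DUZ = 59°

1. ∠WUZ = 86°  [cyclic DWUZ, opposite ∠D+∠U]
2. ∠UZW = 29°  [same arc WU]
3. ∠DZU = 56°  [cyclic DWUZ, opposite ∠W+∠Z]
4. ∠UWZ = 65°  [△WUZ]
5. ∠UDZ = 65°  [same arc UZ]
6. ∠DUZ = 59°  [△DUZ]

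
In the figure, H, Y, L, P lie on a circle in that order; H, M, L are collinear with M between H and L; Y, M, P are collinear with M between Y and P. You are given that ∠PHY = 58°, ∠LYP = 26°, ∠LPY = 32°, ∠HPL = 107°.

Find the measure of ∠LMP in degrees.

1. ∠LHP = 26°  [same arc LP]
2. ∠HLP = 47°  [△HLP]
3. ∠LMP = 101°  [△LMP]

∠LMP = 101°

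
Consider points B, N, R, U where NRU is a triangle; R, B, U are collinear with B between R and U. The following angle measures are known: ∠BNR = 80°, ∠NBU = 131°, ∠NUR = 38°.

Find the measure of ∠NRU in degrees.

1. ∠NBR = 49°  [linear pair at B on RU]
2. ∠BRN = 51°  [△NRB]
3. ∠NRU = 51°  [B on ray RU]

∠NRU = 51°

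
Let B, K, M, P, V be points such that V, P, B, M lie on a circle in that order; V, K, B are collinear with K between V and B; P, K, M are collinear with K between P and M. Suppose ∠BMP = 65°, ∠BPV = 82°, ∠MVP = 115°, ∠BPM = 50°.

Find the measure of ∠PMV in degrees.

∠PMV = 33°

1. ∠BVP = 65°  [same arc PB]
2. ∠PBV = 33°  [△VPB]
3. ∠PMV = 33°  [same arc VP]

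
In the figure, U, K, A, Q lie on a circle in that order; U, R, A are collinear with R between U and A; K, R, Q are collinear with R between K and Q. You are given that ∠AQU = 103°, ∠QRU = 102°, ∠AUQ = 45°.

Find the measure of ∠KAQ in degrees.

1. ∠QAU = 32°  [△UAQ]
2. ∠ARQ = 78°  [linear pair at R on UA]
3. ∠AKQ = 45°  [same arc AQ]
4. ∠AQK = 70°  [△ARQ]
5. ∠KAQ = 65°  [△KAQ]

∠KAQ = 65°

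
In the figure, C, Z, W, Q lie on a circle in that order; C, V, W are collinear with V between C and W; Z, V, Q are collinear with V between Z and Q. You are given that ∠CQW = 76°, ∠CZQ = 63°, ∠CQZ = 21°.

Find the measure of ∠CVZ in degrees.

∠CVZ = 62°

1. ∠CZW = 104°  [cyclic CZWQ, opposite ∠Z+∠Q]
2. ∠CWZ = 21°  [same arc CZ]
3. ∠WCZ = 55°  [△CZW]
4. ∠CVZ = 62°  [△CVZ]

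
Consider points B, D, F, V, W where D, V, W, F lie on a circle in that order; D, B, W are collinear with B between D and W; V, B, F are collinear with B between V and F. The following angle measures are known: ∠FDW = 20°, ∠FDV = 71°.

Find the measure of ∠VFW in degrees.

∠VFW = 51°

1. ∠FVW = 20°  [same arc WF]
2. ∠FWV = 109°  [cyclic DVWF, opposite ∠D+∠W]
3. ∠VFW = 51°  [△VWF]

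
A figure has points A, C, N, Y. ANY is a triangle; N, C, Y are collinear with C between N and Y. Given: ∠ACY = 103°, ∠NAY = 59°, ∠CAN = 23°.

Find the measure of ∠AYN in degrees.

1. ∠ACN = 77°  [linear pair at C on NY]
2. ∠ANC = 80°  [△ANC]
3. ∠ANY = 80°  [C on ray NY]
4. ∠AYN = 41°  [△ANY]

∠AYN = 41°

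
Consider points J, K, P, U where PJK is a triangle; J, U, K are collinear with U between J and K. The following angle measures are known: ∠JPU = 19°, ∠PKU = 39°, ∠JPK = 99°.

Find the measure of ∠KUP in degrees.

1. ∠JKP = 39°  [U on ray KJ]
2. ∠KJP = 42°  [△PJK]
3. ∠PJU = 42°  [U on ray JK]
4. ∠JUP = 119°  [△PJU]
5. ∠KUP = 61°  [linear pair at U on JK]

∠KUP = 61°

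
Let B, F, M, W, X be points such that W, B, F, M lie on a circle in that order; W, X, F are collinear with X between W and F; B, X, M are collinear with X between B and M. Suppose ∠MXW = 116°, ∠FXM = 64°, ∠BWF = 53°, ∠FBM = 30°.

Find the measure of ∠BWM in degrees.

∠BWM = 83°

1. ∠BMF = 53°  [same arc BF]
2. ∠BFM = 97°  [△BFM]
3. ∠BWM = 83°  [cyclic WBFM, opposite ∠W+∠F]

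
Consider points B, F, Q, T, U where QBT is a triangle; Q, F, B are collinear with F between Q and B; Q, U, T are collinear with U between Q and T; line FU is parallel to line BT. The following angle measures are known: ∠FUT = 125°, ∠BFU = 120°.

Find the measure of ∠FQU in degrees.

1. ∠FUQ = 55°  [linear pair at U on QT]
2. ∠QFU = 60°  [linear pair at F on QB]
3. ∠FQU = 65°  [△QFU]

∠FQU = 65°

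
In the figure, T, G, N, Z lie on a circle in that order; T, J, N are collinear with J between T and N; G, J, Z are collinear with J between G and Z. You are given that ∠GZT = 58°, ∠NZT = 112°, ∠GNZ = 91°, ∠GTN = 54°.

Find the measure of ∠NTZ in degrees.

1. ∠GZN = 54°  [same arc GN]
2. ∠NGZ = 35°  [△GNZ]
3. ∠NTZ = 35°  [same arc NZ]

∠NTZ = 35°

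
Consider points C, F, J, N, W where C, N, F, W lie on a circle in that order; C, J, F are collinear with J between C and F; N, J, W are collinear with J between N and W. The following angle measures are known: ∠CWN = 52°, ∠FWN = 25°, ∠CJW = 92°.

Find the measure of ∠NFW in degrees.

1. ∠CFN = 52°  [same arc CN]
2. ∠FJN = 92°  [vertical angles at J]
3. ∠FNW = 36°  [△NJF]
4. ∠NFW = 119°  [△NFW]

∠NFW = 119°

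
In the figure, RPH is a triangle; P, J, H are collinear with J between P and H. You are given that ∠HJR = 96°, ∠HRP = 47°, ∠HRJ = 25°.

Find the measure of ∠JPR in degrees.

∠JPR = 74°

1. ∠JHR = 59°  [△RJH]
2. ∠PHR = 59°  [J on ray HP]
3. ∠HPR = 74°  [△RPH]
4. ∠JPR = 74°  [J on ray PH]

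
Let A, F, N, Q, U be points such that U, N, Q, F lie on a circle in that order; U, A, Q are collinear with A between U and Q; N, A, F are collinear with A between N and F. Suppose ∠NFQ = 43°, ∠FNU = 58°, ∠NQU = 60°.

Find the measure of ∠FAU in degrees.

1. ∠FQU = 58°  [same arc UF]
2. ∠FAQ = 79°  [△QAF]
3. ∠FAU = 101°  [linear pair at A on UQ]

∠FAU = 101°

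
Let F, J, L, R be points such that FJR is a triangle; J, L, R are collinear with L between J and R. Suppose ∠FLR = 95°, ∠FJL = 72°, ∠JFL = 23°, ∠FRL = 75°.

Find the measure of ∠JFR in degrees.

∠JFR = 33°

1. ∠FJR = 72°  [L on ray JR]
2. ∠FRJ = 75°  [L on ray RJ]
3. ∠JFR = 33°  [△FJR]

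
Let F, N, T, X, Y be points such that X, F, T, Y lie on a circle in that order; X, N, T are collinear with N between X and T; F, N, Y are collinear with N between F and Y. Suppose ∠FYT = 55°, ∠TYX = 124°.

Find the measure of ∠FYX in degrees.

1. ∠FXT = 55°  [same arc FT]
2. ∠TFX = 56°  [cyclic XFTY, opposite ∠F+∠Y]
3. ∠FTX = 69°  [△XFT]
4. ∠FYX = 69°  [same arc XF]

∠FYX = 69°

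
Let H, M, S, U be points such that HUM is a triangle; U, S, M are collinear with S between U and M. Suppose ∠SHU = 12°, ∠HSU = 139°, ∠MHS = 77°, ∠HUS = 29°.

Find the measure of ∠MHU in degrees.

1. ∠HSM = 41°  [linear pair at S on UM]
2. ∠HMS = 62°  [△HSM]
3. ∠HUM = 29°  [S on ray UM]
4. ∠HMU = 62°  [S on ray MU]
5. ∠MHU = 89°  [△HUM]

∠MHU = 89°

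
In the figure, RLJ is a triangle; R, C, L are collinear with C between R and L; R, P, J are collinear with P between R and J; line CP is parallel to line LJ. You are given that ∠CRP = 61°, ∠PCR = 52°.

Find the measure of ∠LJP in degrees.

∠LJP = 67°

1. ∠CPR = 67°  [△RCP]
2. ∠CPJ = 113°  [linear pair at P on RJ]
3. ∠LJP = 67°  [CP∥LJ, co-interior at J–P]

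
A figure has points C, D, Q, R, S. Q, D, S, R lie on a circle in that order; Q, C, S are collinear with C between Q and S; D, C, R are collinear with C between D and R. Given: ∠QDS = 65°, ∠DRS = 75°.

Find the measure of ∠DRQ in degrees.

1. ∠DQS = 75°  [same arc DS]
2. ∠DSQ = 40°  [△QDS]
3. ∠DRQ = 40°  [same arc QD]

∠DRQ = 40°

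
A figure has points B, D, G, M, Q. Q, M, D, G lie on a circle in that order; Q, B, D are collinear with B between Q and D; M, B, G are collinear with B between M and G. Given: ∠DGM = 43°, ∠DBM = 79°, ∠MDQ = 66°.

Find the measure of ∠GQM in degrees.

∠GQM = 78°

1. ∠DQM = 43°  [same arc MD]
2. ∠MBQ = 101°  [linear pair at B on QD]
3. ∠MGQ = 66°  [same arc QM]
4. ∠GMQ = 36°  [△QBM]
5. ∠GQM = 78°  [△QMG]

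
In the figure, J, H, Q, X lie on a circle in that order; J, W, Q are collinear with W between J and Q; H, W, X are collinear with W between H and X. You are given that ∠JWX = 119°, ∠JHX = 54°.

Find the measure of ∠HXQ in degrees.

1. ∠QWX = 61°  [linear pair at W on JQ]
2. ∠JQX = 54°  [same arc JX]
3. ∠HXQ = 65°  [△QWX]

∠HXQ = 65°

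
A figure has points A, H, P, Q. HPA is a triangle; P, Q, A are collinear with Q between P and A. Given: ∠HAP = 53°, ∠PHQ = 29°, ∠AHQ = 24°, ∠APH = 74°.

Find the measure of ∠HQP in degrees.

1. ∠HAQ = 53°  [Q on ray AP]
2. ∠AQH = 103°  [△HQA]
3. ∠HQP = 77°  [linear pair at Q on PA]

∠HQP = 77°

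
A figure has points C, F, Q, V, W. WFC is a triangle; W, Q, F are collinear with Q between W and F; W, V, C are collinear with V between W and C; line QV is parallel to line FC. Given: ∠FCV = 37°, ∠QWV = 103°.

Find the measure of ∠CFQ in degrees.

1. ∠FCW = 37°  [V on ray CW]
2. ∠CWF = 103°  [Q on WF, V on WC]
3. ∠CFW = 40°  [△WFC]
4. ∠CFQ = 40°  [Q on ray FW]

∠CFQ = 40°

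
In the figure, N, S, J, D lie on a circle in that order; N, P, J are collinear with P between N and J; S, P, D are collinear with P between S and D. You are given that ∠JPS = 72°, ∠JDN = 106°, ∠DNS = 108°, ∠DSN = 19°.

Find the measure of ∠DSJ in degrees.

1. ∠DPN = 72°  [vertical angles at P]
2. ∠NDS = 53°  [△NSD]
3. ∠DNJ = 55°  [△NPD]
4. ∠DSJ = 55°  [same arc JD]

∠DSJ = 55°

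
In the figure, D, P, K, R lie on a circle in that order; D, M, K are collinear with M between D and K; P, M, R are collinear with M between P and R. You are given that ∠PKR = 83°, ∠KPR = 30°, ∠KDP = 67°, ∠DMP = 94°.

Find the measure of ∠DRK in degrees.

1. ∠KRP = 67°  [△PKR]
2. ∠KDR = 30°  [same arc KR]
3. ∠KMR = 94°  [vertical angles at M]
4. ∠DKR = 19°  [△KMR]
5. ∠DRK = 131°  [△DKR]

∠DRK = 131°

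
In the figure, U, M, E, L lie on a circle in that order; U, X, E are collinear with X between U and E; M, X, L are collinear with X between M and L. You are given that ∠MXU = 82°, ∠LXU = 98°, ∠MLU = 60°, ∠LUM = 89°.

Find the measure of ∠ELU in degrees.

1. ∠EUL = 22°  [△UXL]
2. ∠LMU = 31°  [△UML]
3. ∠LEU = 31°  [same arc UL]
4. ∠ELU = 127°  [△UEL]

∠ELU = 127°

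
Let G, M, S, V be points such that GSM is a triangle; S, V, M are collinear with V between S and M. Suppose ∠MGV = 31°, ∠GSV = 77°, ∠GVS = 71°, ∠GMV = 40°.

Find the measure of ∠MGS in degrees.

∠MGS = 63°

1. ∠GSM = 77°  [V on ray SM]
2. ∠GMS = 40°  [V on ray MS]
3. ∠MGS = 63°  [△GSM]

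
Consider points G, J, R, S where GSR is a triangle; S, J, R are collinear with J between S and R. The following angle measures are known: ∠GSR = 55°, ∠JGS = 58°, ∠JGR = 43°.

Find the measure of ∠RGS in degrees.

∠RGS = 101°

1. ∠GSJ = 55°  [J on ray SR]
2. ∠GJS = 67°  [△GSJ]
3. ∠GJR = 113°  [linear pair at J on SR]
4. ∠GRJ = 24°  [△GJR]
5. ∠GRS = 24°  [J on ray RS]
6. ∠RGS = 101°  [△GSR]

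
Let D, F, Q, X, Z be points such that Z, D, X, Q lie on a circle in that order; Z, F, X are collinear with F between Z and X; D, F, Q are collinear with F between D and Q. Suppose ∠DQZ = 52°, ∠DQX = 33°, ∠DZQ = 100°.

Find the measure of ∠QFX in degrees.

1. ∠QDZ = 28°  [△ZDQ]
2. ∠QXZ = 28°  [same arc ZQ]
3. ∠QFX = 119°  [△XFQ]

∠QFX = 119°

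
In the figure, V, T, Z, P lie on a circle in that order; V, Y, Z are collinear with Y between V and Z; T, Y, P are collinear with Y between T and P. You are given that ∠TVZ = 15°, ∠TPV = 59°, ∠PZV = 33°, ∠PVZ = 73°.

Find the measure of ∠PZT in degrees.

1. ∠TPZ = 15°  [same arc TZ]
2. ∠PTZ = 73°  [same arc ZP]
3. ∠PZT = 92°  [△TZP]

∠PZT = 92°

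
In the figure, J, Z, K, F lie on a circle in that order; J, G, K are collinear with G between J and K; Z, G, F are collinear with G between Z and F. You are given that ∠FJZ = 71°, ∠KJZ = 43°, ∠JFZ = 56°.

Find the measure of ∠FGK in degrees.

∠FGK = 84°

1. ∠FZJ = 53°  [△JZF]
2. ∠KFZ = 43°  [same arc ZK]
3. ∠FKJ = 53°  [same arc JF]
4. ∠FGK = 84°  [△KGF]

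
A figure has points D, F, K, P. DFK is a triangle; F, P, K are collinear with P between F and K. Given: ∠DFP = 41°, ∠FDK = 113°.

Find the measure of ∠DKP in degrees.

1. ∠DFK = 41°  [P on ray FK]
2. ∠DKF = 26°  [△DFK]
3. ∠DKP = 26°  [P on ray KF]

∠DKP = 26°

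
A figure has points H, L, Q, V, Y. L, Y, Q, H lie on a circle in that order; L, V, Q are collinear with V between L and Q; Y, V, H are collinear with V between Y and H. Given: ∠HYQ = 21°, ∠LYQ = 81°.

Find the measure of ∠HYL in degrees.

1. ∠HLQ = 21°  [same arc QH]
2. ∠LHQ = 99°  [cyclic LYQH, opposite ∠Y+∠H]
3. ∠HQL = 60°  [△LQH]
4. ∠HYL = 60°  [same arc LH]

∠HYL = 60°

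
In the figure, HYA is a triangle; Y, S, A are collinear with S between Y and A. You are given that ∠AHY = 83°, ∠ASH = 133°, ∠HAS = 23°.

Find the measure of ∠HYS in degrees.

1. ∠HAY = 23°  [S on ray AY]
2. ∠AYH = 74°  [△HYA]
3. ∠HYS = 74°  [S on ray YA]

∠HYS = 74°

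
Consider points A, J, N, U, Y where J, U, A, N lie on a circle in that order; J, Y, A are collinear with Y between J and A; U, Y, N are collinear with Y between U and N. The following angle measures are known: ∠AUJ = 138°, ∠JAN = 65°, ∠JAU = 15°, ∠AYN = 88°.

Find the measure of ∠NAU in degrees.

∠NAU = 80°

1. ∠ANJ = 42°  [cyclic JUAN, opposite ∠U+∠N]
2. ∠AJN = 73°  [△JAN]
3. ∠ANU = 27°  [△AYN]
4. ∠AUN = 73°  [same arc AN]
5. ∠NAU = 80°  [△UAN]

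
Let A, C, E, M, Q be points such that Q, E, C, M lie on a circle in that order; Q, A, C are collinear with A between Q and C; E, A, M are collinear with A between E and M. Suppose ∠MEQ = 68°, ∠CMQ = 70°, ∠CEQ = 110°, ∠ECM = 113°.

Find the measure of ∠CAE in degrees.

∠CAE = 93°

1. ∠MCQ = 68°  [same arc QM]
2. ∠CQM = 42°  [△QCM]
3. ∠EQM = 67°  [cyclic QECM, opposite ∠Q+∠C]
4. ∠CEM = 42°  [same arc CM]
5. ∠EMQ = 45°  [△QEM]
6. ∠ECQ = 45°  [same arc QE]
7. ∠CAE = 93°  [△EAC]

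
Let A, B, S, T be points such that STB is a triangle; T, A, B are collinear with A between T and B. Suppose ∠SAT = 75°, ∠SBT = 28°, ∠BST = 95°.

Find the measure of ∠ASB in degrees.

∠ASB = 47°

1. ∠BAS = 105°  [linear pair at A on TB]
2. ∠ABS = 28°  [A on ray BT]
3. ∠ASB = 47°  [△SAB]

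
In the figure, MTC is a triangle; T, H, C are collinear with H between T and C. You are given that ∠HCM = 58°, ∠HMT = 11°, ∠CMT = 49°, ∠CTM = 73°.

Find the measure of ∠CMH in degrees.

1. ∠HTM = 73°  [H on ray TC]
2. ∠MHT = 96°  [△MTH]
3. ∠CHM = 84°  [linear pair at H on TC]
4. ∠CMH = 38°  [△MHC]

∠CMH = 38°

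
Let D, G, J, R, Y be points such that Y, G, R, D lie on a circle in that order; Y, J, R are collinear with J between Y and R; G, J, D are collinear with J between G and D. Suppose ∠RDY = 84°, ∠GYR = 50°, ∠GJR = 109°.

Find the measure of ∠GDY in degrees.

1. ∠RGY = 96°  [cyclic YGRD, opposite ∠G+∠D]
2. ∠GRY = 34°  [△YGR]
3. ∠GDY = 34°  [same arc YG]

∠GDY = 34°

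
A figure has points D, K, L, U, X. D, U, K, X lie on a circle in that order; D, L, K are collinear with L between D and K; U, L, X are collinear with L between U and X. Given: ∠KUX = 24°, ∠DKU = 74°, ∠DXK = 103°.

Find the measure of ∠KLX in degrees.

1. ∠KDX = 24°  [same arc KX]
2. ∠DXU = 74°  [same arc DU]
3. ∠DLX = 82°  [△DLX]
4. ∠KLX = 98°  [linear pair at L on DK]

∠KLX = 98°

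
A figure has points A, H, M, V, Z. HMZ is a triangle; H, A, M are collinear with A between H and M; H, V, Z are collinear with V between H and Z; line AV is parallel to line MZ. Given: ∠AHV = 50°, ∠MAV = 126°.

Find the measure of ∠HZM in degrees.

∠HZM = 76°

1. ∠HAV = 54°  [linear pair at A on HM]
2. ∠AVH = 76°  [△HAV]
3. ∠HZM = 76°  [AV∥MZ, corresponding at V]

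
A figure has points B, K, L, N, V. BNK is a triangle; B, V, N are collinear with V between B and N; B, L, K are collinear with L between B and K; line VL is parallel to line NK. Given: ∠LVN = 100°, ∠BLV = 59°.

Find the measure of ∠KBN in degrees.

1. ∠BVL = 80°  [linear pair at V on BN]
2. ∠LBV = 41°  [△BVL]
3. ∠KBN = 41°  [V on BN, L on BK]

∠KBN = 41°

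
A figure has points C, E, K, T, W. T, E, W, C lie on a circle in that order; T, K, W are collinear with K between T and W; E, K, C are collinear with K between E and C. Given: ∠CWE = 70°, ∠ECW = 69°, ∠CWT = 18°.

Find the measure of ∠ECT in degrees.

∠ECT = 52°

1. ∠CTE = 110°  [cyclic TEWC, opposite ∠T+∠W]
2. ∠CET = 18°  [same arc TC]
3. ∠ECT = 52°  [△TEC]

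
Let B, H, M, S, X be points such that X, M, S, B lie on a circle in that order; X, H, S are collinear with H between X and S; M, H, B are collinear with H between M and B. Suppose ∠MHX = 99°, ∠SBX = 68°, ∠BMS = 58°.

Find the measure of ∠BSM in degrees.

∠BSM = 95°

1. ∠MHS = 81°  [linear pair at H on XS]
2. ∠SMX = 112°  [cyclic XMSB, opposite ∠M+∠B]
3. ∠MSX = 41°  [△MHS]
4. ∠MXS = 27°  [△XMS]
5. ∠MBS = 27°  [same arc MS]
6. ∠BSM = 95°  [△MSB]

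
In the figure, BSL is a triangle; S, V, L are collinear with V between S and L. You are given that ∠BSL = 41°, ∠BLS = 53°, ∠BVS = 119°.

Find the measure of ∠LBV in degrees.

1. ∠BLV = 53°  [V on ray LS]
2. ∠BVL = 61°  [linear pair at V on SL]
3. ∠LBV = 66°  [△BVL]

∠LBV = 66°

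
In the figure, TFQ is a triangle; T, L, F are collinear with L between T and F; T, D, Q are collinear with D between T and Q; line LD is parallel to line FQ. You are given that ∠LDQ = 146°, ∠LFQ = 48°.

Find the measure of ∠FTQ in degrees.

∠FTQ = 98°

1. ∠LDT = 34°  [linear pair at D on TQ]
2. ∠QFT = 48°  [L on ray FT]
3. ∠FQT = 34°  [LD∥FQ, corresponding at D]
4. ∠FTQ = 98°  [△TFQ]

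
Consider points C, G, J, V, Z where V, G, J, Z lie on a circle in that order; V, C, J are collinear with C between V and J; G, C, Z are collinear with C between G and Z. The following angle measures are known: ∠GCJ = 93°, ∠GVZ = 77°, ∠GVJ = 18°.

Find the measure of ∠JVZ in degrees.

∠JVZ = 59°

1. ∠GJZ = 103°  [cyclic VGJZ, opposite ∠V+∠J]
2. ∠GZJ = 18°  [same arc GJ]
3. ∠JGZ = 59°  [△GJZ]
4. ∠JVZ = 59°  [same arc JZ]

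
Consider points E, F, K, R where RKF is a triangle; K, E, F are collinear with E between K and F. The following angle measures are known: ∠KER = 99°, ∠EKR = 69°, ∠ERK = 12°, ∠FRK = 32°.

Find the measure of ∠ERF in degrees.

∠ERF = 20°

1. ∠FER = 81°  [linear pair at E on KF]
2. ∠FKR = 69°  [E on ray KF]
3. ∠KFR = 79°  [△RKF]
4. ∠EFR = 79°  [E on ray FK]
5. ∠ERF = 20°  [△REF]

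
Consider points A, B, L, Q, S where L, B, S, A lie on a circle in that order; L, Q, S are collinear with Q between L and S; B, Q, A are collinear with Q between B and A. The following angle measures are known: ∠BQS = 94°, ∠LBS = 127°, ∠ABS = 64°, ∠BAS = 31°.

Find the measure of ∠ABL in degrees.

∠ABL = 63°

1. ∠BQL = 86°  [linear pair at Q on LS]
2. ∠BSL = 22°  [△BQS]
3. ∠BLS = 31°  [△LBS]
4. ∠ABL = 63°  [△LQB]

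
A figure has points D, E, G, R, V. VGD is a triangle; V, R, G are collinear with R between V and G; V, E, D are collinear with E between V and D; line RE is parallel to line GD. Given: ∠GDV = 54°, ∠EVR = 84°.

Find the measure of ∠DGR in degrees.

1. ∠REV = 54°  [RE∥GD, corresponding at E]
2. ∠ERV = 42°  [△VRE]
3. ∠ERG = 138°  [linear pair at R on VG]
4. ∠DGR = 42°  [RE∥GD, co-interior at G–R]

∠DGR = 42°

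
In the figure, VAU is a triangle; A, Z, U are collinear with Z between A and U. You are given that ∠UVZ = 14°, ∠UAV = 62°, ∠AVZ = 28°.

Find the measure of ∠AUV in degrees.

1. ∠VAZ = 62°  [Z on ray AU]
2. ∠AZV = 90°  [△VAZ]
3. ∠UZV = 90°  [linear pair at Z on AU]
4. ∠VUZ = 76°  [△VZU]
5. ∠AUV = 76°  [Z on ray UA]

∠AUV = 76°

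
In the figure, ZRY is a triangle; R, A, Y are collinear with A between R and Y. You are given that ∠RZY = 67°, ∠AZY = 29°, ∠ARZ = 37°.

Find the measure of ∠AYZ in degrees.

∠AYZ = 76°

1. ∠YRZ = 37°  [A on ray RY]
2. ∠RYZ = 76°  [△ZRY]
3. ∠AYZ = 76°  [A on ray YR]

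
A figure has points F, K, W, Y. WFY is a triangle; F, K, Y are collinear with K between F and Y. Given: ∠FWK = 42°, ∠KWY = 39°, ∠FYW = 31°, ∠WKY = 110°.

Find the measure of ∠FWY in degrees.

1. ∠FKW = 70°  [linear pair at K on FY]
2. ∠KFW = 68°  [△WFK]
3. ∠WFY = 68°  [K on ray FY]
4. ∠FWY = 81°  [△WFY]

∠FWY = 81°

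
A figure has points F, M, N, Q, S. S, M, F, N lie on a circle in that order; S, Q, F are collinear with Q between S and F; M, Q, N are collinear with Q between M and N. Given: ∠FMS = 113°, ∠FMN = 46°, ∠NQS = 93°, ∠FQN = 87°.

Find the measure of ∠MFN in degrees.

∠MFN = 108°

1. ∠FNS = 67°  [cyclic SMFN, opposite ∠M+∠N]
2. ∠FSN = 46°  [same arc FN]
3. ∠NFS = 67°  [△SFN]
4. ∠FNM = 26°  [△FQN]
5. ∠MFN = 108°  [△MFN]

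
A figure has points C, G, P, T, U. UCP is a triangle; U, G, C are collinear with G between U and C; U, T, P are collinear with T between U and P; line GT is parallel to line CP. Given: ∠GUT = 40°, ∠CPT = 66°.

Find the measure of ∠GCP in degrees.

1. ∠CUP = 40°  [G on UC, T on UP]
2. ∠CPU = 66°  [T on ray PU]
3. ∠PCU = 74°  [△UCP]
4. ∠GCP = 74°  [G on ray CU]

∠GCP = 74°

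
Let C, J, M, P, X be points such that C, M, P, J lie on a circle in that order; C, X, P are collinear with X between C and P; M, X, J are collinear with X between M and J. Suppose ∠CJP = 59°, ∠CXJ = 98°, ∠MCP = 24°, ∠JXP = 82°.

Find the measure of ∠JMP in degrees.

1. ∠CMP = 121°  [cyclic CMPJ, opposite ∠M+∠J]
2. ∠MXP = 98°  [vertical angles at X]
3. ∠CPM = 35°  [△CMP]
4. ∠JMP = 47°  [△MXP]

∠JMP = 47°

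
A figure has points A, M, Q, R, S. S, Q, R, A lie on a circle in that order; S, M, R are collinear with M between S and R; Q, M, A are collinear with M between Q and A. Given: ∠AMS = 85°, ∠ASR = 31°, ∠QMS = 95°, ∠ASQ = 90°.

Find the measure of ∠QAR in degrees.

1. ∠AQR = 31°  [same arc RA]
2. ∠ARQ = 90°  [cyclic SQRA, opposite ∠S+∠R]
3. ∠QAR = 59°  [△QRA]

∠QAR = 59°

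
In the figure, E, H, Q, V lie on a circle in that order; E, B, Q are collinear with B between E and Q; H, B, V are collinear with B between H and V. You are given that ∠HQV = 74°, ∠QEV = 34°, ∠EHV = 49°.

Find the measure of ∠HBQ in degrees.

1. ∠HEV = 106°  [cyclic EHQV, opposite ∠E+∠Q]
2. ∠QHV = 34°  [same arc QV]
3. ∠EVH = 25°  [△EHV]
4. ∠EQH = 25°  [same arc EH]
5. ∠HBQ = 121°  [△HBQ]

∠HBQ = 121°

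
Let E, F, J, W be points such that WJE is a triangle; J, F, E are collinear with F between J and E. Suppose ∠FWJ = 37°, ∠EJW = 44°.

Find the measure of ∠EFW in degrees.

∠EFW = 81°

1. ∠FJW = 44°  [F on ray JE]
2. ∠JFW = 99°  [△WJF]
3. ∠EFW = 81°  [linear pair at F on JE]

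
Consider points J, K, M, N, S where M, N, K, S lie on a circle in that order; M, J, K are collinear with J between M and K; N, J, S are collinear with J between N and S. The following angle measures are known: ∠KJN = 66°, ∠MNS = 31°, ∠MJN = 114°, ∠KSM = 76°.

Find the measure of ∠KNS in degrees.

∠KNS = 73°

1. ∠MKS = 31°  [same arc MS]
2. ∠KMS = 73°  [△MKS]
3. ∠KNS = 73°  [same arc KS]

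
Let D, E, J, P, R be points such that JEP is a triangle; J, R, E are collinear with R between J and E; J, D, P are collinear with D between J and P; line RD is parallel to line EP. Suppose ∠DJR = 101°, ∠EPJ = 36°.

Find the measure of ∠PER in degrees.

∠PER = 43°

1. ∠EJP = 101°  [R on JE, D on JP]
2. ∠JEP = 43°  [△JEP]
3. ∠PER = 43°  [R on ray EJ]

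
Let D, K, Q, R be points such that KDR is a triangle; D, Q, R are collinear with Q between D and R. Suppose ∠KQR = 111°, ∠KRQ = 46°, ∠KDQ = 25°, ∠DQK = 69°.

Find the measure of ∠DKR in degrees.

∠DKR = 109°

1. ∠DRK = 46°  [Q on ray RD]
2. ∠KDR = 25°  [Q on ray DR]
3. ∠DKR = 109°  [△KDR]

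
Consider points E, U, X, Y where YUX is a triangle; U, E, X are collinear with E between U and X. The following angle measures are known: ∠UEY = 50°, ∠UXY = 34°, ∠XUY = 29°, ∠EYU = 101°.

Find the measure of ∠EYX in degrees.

1. ∠XEY = 130°  [linear pair at E on UX]
2. ∠EXY = 34°  [E on ray XU]
3. ∠EYX = 16°  [△YEX]

∠EYX = 16°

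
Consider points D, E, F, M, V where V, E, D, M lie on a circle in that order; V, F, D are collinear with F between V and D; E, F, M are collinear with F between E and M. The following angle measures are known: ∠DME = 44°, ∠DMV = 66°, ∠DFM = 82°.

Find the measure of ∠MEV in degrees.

∠MEV = 54°

1. ∠DVE = 44°  [same arc ED]
2. ∠EFV = 82°  [vertical angles at F]
3. ∠MEV = 54°  [△VFE]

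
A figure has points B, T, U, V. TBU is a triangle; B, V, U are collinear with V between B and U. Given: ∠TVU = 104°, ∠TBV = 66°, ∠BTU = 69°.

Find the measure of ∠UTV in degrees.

1. ∠TBU = 66°  [V on ray BU]
2. ∠BUT = 45°  [△TBU]
3. ∠TUV = 45°  [V on ray UB]
4. ∠UTV = 31°  [△TVU]

∠UTV = 31°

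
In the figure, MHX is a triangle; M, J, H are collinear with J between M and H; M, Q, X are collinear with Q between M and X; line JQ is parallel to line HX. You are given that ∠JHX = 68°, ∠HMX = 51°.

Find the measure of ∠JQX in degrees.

1. ∠MHX = 68°  [J on ray HM]
2. ∠HXM = 61°  [△MHX]
3. ∠JQM = 61°  [JQ∥HX, corresponding at Q]
4. ∠JQX = 119°  [linear pair at Q on MX]

∠JQX = 119°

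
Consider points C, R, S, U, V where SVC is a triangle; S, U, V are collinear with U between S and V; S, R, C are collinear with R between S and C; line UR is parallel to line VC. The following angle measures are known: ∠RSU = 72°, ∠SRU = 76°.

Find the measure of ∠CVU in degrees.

∠CVU = 32°

1. ∠RUS = 32°  [△SUR]
2. ∠RUV = 148°  [linear pair at U on SV]
3. ∠CVU = 32°  [UR∥VC, co-interior at V–U]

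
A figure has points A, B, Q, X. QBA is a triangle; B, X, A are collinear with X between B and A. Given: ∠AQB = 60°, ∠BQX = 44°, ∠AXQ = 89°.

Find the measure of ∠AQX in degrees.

1. ∠BXQ = 91°  [linear pair at X on BA]
2. ∠QBX = 45°  [△QBX]
3. ∠ABQ = 45°  [X on ray BA]
4. ∠BAQ = 75°  [△QBA]
5. ∠QAX = 75°  [X on ray AB]
6. ∠AQX = 16°  [△QXA]

∠AQX = 16°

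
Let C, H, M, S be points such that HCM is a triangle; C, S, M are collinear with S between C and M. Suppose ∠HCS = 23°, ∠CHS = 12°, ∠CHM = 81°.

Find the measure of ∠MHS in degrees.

∠MHS = 69°

1. ∠CSH = 145°  [△HCS]
2. ∠HCM = 23°  [S on ray CM]
3. ∠CMH = 76°  [△HCM]
4. ∠HSM = 35°  [linear pair at S on CM]
5. ∠HMS = 76°  [S on ray MC]
6. ∠MHS = 69°  [△HSM]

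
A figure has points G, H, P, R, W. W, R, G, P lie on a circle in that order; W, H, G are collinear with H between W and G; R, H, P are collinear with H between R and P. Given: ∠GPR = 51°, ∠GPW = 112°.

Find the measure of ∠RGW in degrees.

1. ∠GWR = 51°  [same arc RG]
2. ∠GRW = 68°  [cyclic WRGP, opposite ∠R+∠P]
3. ∠RGW = 61°  [△WRG]

∠RGW = 61°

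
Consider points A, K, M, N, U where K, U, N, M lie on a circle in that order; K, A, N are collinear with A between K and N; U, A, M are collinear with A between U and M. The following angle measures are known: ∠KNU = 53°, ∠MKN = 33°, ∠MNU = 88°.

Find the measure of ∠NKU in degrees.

1. ∠MUN = 33°  [same arc NM]
2. ∠NMU = 59°  [△UNM]
3. ∠NKU = 59°  [same arc UN]

∠NKU = 59°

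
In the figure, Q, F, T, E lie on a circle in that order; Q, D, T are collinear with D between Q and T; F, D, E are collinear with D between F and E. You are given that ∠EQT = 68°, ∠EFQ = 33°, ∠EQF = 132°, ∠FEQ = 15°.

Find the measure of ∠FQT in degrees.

∠FQT = 64°

1. ∠EFT = 68°  [same arc TE]
2. ∠ETF = 48°  [cyclic QFTE, opposite ∠Q+∠T]
3. ∠FET = 64°  [△FTE]
4. ∠FQT = 64°  [same arc FT]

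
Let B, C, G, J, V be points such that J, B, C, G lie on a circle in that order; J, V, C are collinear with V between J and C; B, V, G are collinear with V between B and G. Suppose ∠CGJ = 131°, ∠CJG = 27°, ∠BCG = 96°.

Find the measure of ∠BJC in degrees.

∠BJC = 57°

1. ∠CBG = 27°  [same arc CG]
2. ∠BGC = 57°  [△BCG]
3. ∠BJC = 57°  [same arc BC]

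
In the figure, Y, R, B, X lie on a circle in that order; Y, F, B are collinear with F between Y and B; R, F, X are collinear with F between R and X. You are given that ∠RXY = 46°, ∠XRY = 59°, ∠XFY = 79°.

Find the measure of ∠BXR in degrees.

∠BXR = 20°

1. ∠XBY = 59°  [same arc YX]
2. ∠BFX = 101°  [linear pair at F on YB]
3. ∠BXR = 20°  [△BFX]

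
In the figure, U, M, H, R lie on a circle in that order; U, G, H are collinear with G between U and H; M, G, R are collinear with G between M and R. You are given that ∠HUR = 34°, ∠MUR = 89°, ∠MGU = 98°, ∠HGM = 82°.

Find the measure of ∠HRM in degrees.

∠HRM = 55°

1. ∠HMR = 34°  [same arc HR]
2. ∠MHR = 91°  [cyclic UMHR, opposite ∠U+∠H]
3. ∠HRM = 55°  [△MHR]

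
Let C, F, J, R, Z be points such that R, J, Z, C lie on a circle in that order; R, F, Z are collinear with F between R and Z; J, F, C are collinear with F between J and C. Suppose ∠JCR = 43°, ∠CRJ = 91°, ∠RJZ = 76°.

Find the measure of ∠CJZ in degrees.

1. ∠CJR = 46°  [△RJC]
2. ∠RCZ = 104°  [cyclic RJZC, opposite ∠J+∠C]
3. ∠CZR = 46°  [same arc RC]
4. ∠CRZ = 30°  [△RZC]
5. ∠CJZ = 30°  [same arc ZC]

∠CJZ = 30°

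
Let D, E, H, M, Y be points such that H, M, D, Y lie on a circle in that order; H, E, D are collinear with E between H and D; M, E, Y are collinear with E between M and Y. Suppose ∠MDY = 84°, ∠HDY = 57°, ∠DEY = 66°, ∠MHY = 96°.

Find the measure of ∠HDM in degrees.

1. ∠HMY = 57°  [same arc HY]
2. ∠HYM = 27°  [△HMY]
3. ∠HDM = 27°  [same arc HM]

∠HDM = 27°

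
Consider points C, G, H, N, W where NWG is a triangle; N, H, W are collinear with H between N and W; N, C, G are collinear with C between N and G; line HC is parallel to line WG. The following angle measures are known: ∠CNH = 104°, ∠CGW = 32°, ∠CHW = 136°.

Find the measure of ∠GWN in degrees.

1. ∠GNW = 104°  [H on NW, C on NG]
2. ∠NGW = 32°  [C on ray GN]
3. ∠GWN = 44°  [△NWG]

∠GWN = 44°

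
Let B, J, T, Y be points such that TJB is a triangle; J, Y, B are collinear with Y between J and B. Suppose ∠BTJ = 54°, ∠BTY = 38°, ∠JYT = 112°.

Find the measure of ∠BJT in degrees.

1. ∠BYT = 68°  [linear pair at Y on JB]
2. ∠TBY = 74°  [△TYB]
3. ∠JBT = 74°  [Y on ray BJ]
4. ∠BJT = 52°  [△TJB]

∠BJT = 52°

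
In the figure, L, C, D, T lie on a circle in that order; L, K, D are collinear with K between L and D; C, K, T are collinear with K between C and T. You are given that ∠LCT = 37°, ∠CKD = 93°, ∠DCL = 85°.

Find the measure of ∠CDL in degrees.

∠CDL = 39°

1. ∠LDT = 37°  [same arc LT]
2. ∠LKT = 93°  [vertical angles at K]
3. ∠DTL = 95°  [cyclic LCDT, opposite ∠C+∠T]
4. ∠DLT = 48°  [△LDT]
5. ∠CTL = 39°  [△LKT]
6. ∠CDL = 39°  [same arc LC]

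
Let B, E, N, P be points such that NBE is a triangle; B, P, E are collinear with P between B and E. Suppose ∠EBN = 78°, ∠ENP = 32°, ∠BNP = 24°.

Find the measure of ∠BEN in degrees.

1. ∠NBP = 78°  [P on ray BE]
2. ∠BPN = 78°  [△NBP]
3. ∠EPN = 102°  [linear pair at P on BE]
4. ∠NEP = 46°  [△NPE]
5. ∠BEN = 46°  [P on ray EB]

∠BEN = 46°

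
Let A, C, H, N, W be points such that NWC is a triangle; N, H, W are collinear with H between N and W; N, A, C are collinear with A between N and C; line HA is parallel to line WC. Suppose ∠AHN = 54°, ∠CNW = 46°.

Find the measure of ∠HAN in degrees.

1. ∠CWN = 54°  [HA∥WC, corresponding at H]
2. ∠NCW = 80°  [△NWC]
3. ∠HAN = 80°  [HA∥WC, corresponding at A]

∠HAN = 80°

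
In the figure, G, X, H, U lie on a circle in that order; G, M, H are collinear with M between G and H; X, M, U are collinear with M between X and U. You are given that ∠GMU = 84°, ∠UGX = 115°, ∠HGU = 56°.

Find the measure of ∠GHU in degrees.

1. ∠GUX = 40°  [△GMU]
2. ∠GXU = 25°  [△GXU]
3. ∠GHU = 25°  [same arc GU]

∠GHU = 25°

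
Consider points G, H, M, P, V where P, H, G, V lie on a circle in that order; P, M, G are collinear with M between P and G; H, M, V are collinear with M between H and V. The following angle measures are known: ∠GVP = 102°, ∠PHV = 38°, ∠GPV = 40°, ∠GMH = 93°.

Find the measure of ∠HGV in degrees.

1. ∠GHP = 78°  [cyclic PHGV, opposite ∠H+∠V]
2. ∠GHV = 40°  [same arc GV]
3. ∠HGP = 47°  [△HMG]
4. ∠GPH = 55°  [△PHG]
5. ∠GVH = 55°  [same arc HG]
6. ∠HGV = 85°  [△HGV]

∠HGV = 85°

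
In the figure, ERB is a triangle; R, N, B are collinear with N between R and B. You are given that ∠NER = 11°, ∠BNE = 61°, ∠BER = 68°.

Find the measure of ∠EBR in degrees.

∠EBR = 62°

1. ∠ENR = 119°  [linear pair at N on RB]
2. ∠ERN = 50°  [△ERN]
3. ∠BRE = 50°  [N on ray RB]
4. ∠EBR = 62°  [△ERB]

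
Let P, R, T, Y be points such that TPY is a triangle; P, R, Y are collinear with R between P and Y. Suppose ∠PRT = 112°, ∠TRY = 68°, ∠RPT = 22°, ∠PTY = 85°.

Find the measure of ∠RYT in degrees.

1. ∠TPY = 22°  [R on ray PY]
2. ∠PYT = 73°  [△TPY]
3. ∠RYT = 73°  [R on ray YP]

∠RYT = 73°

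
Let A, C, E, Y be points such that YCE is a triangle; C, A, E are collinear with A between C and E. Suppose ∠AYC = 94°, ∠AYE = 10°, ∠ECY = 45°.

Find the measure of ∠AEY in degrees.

∠AEY = 31°

1. ∠ACY = 45°  [A on ray CE]
2. ∠CAY = 41°  [△YCA]
3. ∠EAY = 139°  [linear pair at A on CE]
4. ∠AEY = 31°  [△YAE]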